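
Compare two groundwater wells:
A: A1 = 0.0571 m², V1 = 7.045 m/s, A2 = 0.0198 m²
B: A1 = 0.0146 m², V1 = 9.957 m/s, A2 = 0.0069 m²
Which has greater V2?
V2(A) = 20.32 m/s, V2(B) = 21.07 m/s. Answer: B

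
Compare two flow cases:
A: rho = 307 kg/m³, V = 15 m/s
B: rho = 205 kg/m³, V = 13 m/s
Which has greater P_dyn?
P_dyn(A) = 34.54 kPa, P_dyn(B) = 17.32 kPa. Answer: A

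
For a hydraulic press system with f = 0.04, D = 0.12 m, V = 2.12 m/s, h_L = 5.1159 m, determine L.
Formula: h_L = f \frac{L}{D} \frac{V^2}{2g}
Substituting knowns: 5.1159 = 0.04·(L/0.12)·2.12²/(2·9.81)
Solving for L: L = 5.1159·2·9.81·0.12/(0.04·2.12²) = 67 m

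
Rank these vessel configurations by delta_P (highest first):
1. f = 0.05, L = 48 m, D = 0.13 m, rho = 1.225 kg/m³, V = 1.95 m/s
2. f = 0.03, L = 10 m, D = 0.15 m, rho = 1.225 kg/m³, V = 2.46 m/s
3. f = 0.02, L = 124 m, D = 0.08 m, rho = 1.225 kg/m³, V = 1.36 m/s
Case 1: delta_P = 0.043 kPa
Case 2: delta_P = 0.007413 kPa
Case 3: delta_P = 0.03512 kPa
Ranking (highest first): 1, 3, 2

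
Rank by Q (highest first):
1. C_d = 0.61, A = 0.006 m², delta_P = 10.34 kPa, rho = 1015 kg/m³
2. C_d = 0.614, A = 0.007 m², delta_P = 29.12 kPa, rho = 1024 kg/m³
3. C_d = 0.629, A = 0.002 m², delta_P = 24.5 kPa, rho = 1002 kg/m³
Case 1: Q = 16.52 L/s
Case 2: Q = 32.41 L/s
Case 3: Q = 8.797 L/s
Ranking (highest first): 2, 1, 3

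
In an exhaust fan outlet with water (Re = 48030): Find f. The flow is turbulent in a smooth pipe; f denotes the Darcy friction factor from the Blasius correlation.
Formula: f = \frac{0.316}{Re^{0.25}}
f = 0.316/48030^0.25 = 0.02135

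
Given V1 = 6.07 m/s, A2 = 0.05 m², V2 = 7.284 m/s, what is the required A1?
Formula: V_2 = \frac{A_1 V_1}{A_2}
Substituting knowns: 7.284 = A1·6.07/0.05
Solving for A1: A1 = 7.284·0.05/6.07 = 0.06 m²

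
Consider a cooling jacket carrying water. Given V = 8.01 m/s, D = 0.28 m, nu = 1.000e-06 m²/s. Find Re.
Formula: Re = \frac{V D}{\nu}
Re = 8.01·0.28/1.000e-06 = 2.243e+06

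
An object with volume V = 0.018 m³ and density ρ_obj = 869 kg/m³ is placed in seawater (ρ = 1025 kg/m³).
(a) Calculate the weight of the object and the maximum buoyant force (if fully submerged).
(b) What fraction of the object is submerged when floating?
(a) W=rho_obj*g*V=869*9.81*0.018=153.4 N; F_B(max)=rho*g*V=1025*9.81*0.018=181.0 N
(b) Floating fraction=rho_obj/rho=869/1025=0.848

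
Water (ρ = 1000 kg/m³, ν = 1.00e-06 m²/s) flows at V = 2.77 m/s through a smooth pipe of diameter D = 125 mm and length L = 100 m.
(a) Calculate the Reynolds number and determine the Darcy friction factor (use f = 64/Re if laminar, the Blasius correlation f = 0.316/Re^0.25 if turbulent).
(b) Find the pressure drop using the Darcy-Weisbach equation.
(a) Re = V·D/ν = 2.77·0.125/1.00e-06 = 346250 → turbulent (Re > 4000); f = 0.316/Re^0.25 = 0.316/346250^0.25 = 0.013027 (Blasius is strictly valid for Re ≲ 1e5; used here as the smooth-pipe estimate the problem specifies)
(b) Darcy-Weisbach: ΔP = f·(L/D)·½ρV²/1000 = 0.013027·(100/0.125)·½·1000·2.77²/1000 = 39.98 kPa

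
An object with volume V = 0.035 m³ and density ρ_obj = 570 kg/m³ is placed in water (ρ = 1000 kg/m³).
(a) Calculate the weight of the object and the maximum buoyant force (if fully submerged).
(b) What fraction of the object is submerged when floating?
(a) W=rho_obj*g*V=570*9.81*0.035=195.7 N; F_B(max)=rho*g*V=1000*9.81*0.035=343.4 N
(b) Floating fraction=rho_obj/rho=570/1000=0.570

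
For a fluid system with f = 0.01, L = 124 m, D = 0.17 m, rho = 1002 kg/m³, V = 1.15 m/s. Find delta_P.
Formula: \Delta P = f \frac{L}{D} \frac{\rho V^2}{2}
delta_P = 0.01·(124/0.17)·0.5·1002·1.15²/1000 = 4.833 kPa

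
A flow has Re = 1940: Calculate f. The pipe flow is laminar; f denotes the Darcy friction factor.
Formula: f = \frac{64}{Re}
f = 64/1940 = 0.03299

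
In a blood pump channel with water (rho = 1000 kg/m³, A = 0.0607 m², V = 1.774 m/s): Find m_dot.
Formula: \dot{m} = \rho A V
m_dot = 1000·0.0607·1.774 = 107.7 kg/s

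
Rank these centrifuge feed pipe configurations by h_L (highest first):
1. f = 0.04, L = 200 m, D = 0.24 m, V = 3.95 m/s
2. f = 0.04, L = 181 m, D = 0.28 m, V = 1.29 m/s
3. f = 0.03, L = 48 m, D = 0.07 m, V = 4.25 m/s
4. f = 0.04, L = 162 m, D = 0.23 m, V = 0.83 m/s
Case 1: h_L = 26.51 m
Case 2: h_L = 2.193 m
Case 3: h_L = 18.94 m
Case 4: h_L = 0.9892 m
Ranking (highest first): 1, 3, 2, 4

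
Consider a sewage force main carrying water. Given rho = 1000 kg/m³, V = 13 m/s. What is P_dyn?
Formula: P_{dyn} = \frac{1}{2} \rho V^2
P_dyn = 0.5·1000·13²/1000 = 84.5 kPa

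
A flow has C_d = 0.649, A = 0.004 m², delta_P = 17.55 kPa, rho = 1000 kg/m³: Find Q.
Formula: Q = C_d A \sqrt{\frac{2 \Delta P}{\rho}}
Q = 0.649·0.004·√(2·(17.55·1000)/1000)·1000 = 15.38 L/s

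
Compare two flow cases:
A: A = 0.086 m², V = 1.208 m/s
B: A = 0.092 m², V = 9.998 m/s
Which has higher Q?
Q(A) = 103.9 L/s, Q(B) = 919.8 L/s. Answer: B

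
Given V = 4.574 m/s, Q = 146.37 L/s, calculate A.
Formula: Q = A V
Substituting knowns: 146.37 = A·4.574·1000
Solving for A: A = (146.37/1000)/4.574 = 0.032 m²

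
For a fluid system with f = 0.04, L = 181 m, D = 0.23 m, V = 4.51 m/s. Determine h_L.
Formula: h_L = f \frac{L}{D} \frac{V^2}{2g}
h_L = 0.04·(181/0.23)·4.51²/(2·9.81) = 32.63 m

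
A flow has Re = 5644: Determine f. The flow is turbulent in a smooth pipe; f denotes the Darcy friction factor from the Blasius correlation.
Formula: f = \frac{0.316}{Re^{0.25}}
f = 0.316/5644^0.25 = 0.03646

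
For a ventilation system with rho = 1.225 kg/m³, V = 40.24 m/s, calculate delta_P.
Formula: V = \sqrt{\frac{2 \Delta P}{\rho}}
Substituting knowns: 40.24 = √(2·(delta_P·1000)/1.225)
Solving for delta_P: delta_P = 40.24²·1.225/2/1000 = 0.9918 kPa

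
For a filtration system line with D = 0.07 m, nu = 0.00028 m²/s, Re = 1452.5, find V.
Formula: Re = \frac{V D}{\nu}
Substituting knowns: 1452.5 = V·0.07/0.00028
Solving for V: V = 1452.5·0.00028/0.07 = 5.81 m/s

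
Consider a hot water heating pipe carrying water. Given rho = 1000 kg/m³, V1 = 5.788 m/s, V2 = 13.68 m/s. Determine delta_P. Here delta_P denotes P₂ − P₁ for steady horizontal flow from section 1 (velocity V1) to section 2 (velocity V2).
Formula: \Delta P = \frac{1}{2} \rho (V_1^2 - V_2^2)
delta_P = 0.5·1000·(5.788² − 13.68²)/1000 = -76.82 kPa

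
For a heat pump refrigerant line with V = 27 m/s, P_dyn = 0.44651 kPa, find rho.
Formula: P_{dyn} = \frac{1}{2} \rho V^2
Substituting knowns: 0.44651 = 0.5·rho·27²/1000
Solving for rho: rho = 2·(0.44651·1000)/27² = 1.225 kg/m³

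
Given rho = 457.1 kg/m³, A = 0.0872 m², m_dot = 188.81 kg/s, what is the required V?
Formula: \dot{m} = \rho A V
Substituting knowns: 188.81 = 457.1·0.0872·V
Solving for V: V = 188.81/(457.1·0.0872) = 4.737 m/s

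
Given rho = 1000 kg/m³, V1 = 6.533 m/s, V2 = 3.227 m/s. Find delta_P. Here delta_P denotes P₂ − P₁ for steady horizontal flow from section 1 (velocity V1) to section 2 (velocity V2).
Formula: \Delta P = \frac{1}{2} \rho (V_1^2 - V_2^2)
delta_P = 0.5·1000·(6.533² − 3.227²)/1000 = 16.13 kPa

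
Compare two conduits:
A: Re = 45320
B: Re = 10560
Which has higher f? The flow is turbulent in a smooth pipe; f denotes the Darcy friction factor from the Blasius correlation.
f(A) = 0.02166, f(B) = 0.03117. Answer: B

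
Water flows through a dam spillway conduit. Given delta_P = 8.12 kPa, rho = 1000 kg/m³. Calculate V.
Formula: V = \sqrt{\frac{2 \Delta P}{\rho}}
V = √(2·(8.12·1000)/1000) = 4.03 m/s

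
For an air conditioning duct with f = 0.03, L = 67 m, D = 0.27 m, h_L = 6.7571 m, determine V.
Formula: h_L = f \frac{L}{D} \frac{V^2}{2g}
Substituting knowns: 6.7571 = 0.03·(67/0.27)·V²/(2·9.81)
Solving for V: V = √(6.7571·2·9.81/(0.03·(67/0.27))) = 4.22 m/s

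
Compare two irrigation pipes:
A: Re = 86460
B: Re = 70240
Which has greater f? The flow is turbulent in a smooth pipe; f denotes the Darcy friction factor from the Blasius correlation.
f(A) = 0.01843, f(B) = 0.01941. Answer: B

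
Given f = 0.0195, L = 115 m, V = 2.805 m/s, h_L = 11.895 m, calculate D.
Formula: h_L = f \frac{L}{D} \frac{V^2}{2g}
Substituting knowns: 11.895 = 0.0195·(115/D)·2.805²/(2·9.81)
Solving for D: D = 0.0195·115·2.805²/(2·9.81·11.895) = 0.0756 m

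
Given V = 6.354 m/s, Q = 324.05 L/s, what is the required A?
Formula: Q = A V
Substituting knowns: 324.05 = A·6.354·1000
Solving for A: A = (324.05/1000)/6.354 = 0.051 m²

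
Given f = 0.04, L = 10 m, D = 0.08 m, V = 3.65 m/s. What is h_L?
Formula: h_L = f \frac{L}{D} \frac{V^2}{2g}
h_L = 0.04·(10/0.08)·3.65²/(2·9.81) = 3.395 m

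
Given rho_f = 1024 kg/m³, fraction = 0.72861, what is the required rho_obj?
Formula: f_{sub} = \frac{\rho_{obj}}{\rho_f}
Substituting knowns: 0.72861 = rho_obj/1024
Solving for rho_obj: rho_obj = 0.72861·1024 = 746.1 kg/m³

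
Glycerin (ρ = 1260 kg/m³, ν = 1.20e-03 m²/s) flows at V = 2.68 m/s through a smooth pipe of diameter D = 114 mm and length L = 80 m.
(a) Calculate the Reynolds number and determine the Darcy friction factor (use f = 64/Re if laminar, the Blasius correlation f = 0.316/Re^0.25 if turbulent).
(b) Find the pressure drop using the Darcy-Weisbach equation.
(a) Re = V·D/ν = 2.68·0.114/1.20e-03 = 254.6 → laminar (Re < 2300); f = 64/Re = 64/254.6 = 0.25137
(b) Darcy-Weisbach: ΔP = f·(L/D)·½ρV²/1000 = 0.25137·(80/0.114)·½·1260·2.68²/1000 = 798.2 kPa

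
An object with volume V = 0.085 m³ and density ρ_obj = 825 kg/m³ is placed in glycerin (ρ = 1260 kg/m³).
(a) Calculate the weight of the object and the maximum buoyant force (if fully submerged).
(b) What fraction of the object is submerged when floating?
(a) W=rho_obj*g*V=825*9.81*0.085=687.9 N; F_B(max)=rho*g*V=1260*9.81*0.085=1050.7 N
(b) Floating fraction=rho_obj/rho=825/1260=0.655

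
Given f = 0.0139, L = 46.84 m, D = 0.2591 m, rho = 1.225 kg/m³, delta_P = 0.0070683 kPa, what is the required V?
Formula: \Delta P = f \frac{L}{D} \frac{\rho V^2}{2}
Substituting knowns: 0.0070683 = 0.0139·(46.84/0.2591)·0.5·1.225·V²/1000
Solving for V: V = √((0.0070683·1000)/(0.0139·(46.84/0.2591)·0.5·1.225)) = 2.143 m/s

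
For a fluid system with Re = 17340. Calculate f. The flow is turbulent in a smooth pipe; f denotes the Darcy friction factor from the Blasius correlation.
Formula: f = \frac{0.316}{Re^{0.25}}
f = 0.316/17340^0.25 = 0.02754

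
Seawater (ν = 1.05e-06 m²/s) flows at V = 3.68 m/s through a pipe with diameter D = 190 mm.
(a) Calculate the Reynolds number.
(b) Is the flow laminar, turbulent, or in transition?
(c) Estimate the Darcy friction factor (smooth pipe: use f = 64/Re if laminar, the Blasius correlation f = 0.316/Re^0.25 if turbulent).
(a) Re = V·D/ν = 3.68·0.19/1.05e-06 = 665900
(b) Flow regime: turbulent (Re > 4000)
(c) Friction factor: f = 0.316/Re^0.25 = 0.316/665900^0.25 = 0.01106 (Blasius is strictly valid for Re ≲ 1e5; used here as the smooth-pipe estimate the problem specifies)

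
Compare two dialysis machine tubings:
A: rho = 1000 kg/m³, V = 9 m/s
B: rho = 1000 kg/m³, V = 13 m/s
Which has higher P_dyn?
P_dyn(A) = 40.5 kPa, P_dyn(B) = 84.5 kPa. Answer: B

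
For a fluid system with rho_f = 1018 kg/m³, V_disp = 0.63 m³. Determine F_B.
Formula: F_B = \rho_f g V_{disp}
F_B = 1018·9.81·0.63 = 6292 N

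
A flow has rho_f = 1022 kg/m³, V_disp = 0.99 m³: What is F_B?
Formula: F_B = \rho_f g V_{disp}
F_B = 1022·9.81·0.99 = 9926 N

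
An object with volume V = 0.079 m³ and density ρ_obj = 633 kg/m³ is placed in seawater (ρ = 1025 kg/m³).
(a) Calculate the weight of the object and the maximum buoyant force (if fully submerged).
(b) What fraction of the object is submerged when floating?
(a) W=rho_obj*g*V=633*9.81*0.079=490.6 N; F_B(max)=rho*g*V=1025*9.81*0.079=794.4 N
(b) Floating fraction=rho_obj/rho=633/1025=0.618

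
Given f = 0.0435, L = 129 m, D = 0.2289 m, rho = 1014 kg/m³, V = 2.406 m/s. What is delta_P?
Formula: \Delta P = f \frac{L}{D} \frac{\rho V^2}{2}
delta_P = 0.0435·(129/0.2289)·0.5·1014·2.406²/1000 = 71.95 kPa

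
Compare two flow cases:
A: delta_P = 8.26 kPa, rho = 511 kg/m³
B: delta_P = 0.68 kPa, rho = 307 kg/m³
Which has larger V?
V(A) = 5.686 m/s, V(B) = 2.105 m/s. Answer: A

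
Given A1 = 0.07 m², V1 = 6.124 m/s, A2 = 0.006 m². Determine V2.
Formula: V_2 = \frac{A_1 V_1}{A_2}
V2 = 0.07·6.124/0.006 = 71.45 m/s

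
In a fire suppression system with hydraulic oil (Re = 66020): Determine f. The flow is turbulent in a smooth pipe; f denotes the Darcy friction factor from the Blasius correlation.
Formula: f = \frac{0.316}{Re^{0.25}}
f = 0.316/66020^0.25 = 0.01971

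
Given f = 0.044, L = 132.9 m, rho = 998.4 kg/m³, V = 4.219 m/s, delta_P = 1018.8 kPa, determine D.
Formula: \Delta P = f \frac{L}{D} \frac{\rho V^2}{2}
Substituting knowns: 1018.8 = 0.044·(132.9/D)·0.5·998.4·4.219²/1000
Solving for D: D = 0.044·132.9·0.5·998.4·4.219²/(1018.8·1000) = 0.051 m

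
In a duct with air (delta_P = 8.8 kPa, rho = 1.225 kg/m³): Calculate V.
Formula: V = \sqrt{\frac{2 \Delta P}{\rho}}
V = √(2·(8.8·1000)/1.225) = 119.9 m/s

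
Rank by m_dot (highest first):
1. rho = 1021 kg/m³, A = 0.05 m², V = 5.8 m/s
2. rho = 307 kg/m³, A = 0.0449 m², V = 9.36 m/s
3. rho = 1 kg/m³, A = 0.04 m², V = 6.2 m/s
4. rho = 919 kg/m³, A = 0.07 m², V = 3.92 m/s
Case 1: m_dot = 296.1 kg/s
Case 2: m_dot = 129 kg/s
Case 3: m_dot = 0.248 kg/s
Case 4: m_dot = 252.2 kg/s
Ranking (highest first): 1, 4, 2, 3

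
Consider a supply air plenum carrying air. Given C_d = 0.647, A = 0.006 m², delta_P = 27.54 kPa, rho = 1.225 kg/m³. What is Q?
Formula: Q = C_d A \sqrt{\frac{2 \Delta P}{\rho}}
Q = 0.647·0.006·√(2·(27.54·1000)/1.225)·1000 = 823.2 L/s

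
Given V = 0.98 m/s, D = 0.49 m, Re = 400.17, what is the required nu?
Formula: Re = \frac{V D}{\nu}
Substituting knowns: 400.17 = 0.98·0.49/nu
Solving for nu: nu = 0.98·0.49/400.17 = 0.0012 m²/s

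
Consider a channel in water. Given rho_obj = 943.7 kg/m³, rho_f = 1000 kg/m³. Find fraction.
Formula: f_{sub} = \frac{\rho_{obj}}{\rho_f}
fraction = 943.7/1000 = 0.9437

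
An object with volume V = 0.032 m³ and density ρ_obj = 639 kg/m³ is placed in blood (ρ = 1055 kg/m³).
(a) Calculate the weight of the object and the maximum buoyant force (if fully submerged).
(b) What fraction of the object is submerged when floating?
(a) W=rho_obj*g*V=639*9.81*0.032=200.6 N; F_B(max)=rho*g*V=1055*9.81*0.032=331.2 N
(b) Floating fraction=rho_obj/rho=639/1055=0.606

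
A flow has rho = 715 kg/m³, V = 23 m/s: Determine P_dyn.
Formula: P_{dyn} = \frac{1}{2} \rho V^2
P_dyn = 0.5·715·23²/1000 = 189.1 kPa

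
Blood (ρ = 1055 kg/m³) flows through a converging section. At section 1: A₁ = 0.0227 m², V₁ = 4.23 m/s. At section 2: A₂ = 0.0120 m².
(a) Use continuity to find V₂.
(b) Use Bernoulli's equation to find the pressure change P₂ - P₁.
(a) Continuity: A₁V₁=A₂V₂ -> V₂=A₁V₁/A₂=0.0227*4.23/0.0120=8.00 m/s
(b) Bernoulli: P₂-P₁=0.5*rho*(V₁^2-V₂^2)/1000=0.5*1055*(4.23^2-8.00^2)/1000=-24.32 kPa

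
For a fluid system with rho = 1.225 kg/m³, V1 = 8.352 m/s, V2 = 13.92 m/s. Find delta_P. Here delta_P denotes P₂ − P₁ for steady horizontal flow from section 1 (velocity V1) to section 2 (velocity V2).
Formula: \Delta P = \frac{1}{2} \rho (V_1^2 - V_2^2)
delta_P = 0.5·1.225·(8.352² − 13.92²)/1000 = -0.07596 kPa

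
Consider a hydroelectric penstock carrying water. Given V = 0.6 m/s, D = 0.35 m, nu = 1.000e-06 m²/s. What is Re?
Formula: Re = \frac{V D}{\nu}
Re = 0.6·0.35/1.000e-06 = 210000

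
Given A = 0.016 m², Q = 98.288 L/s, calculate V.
Formula: Q = A V
Substituting knowns: 98.288 = 0.016·V·1000
Solving for V: V = (98.288/1000)/0.016 = 6.143 m/s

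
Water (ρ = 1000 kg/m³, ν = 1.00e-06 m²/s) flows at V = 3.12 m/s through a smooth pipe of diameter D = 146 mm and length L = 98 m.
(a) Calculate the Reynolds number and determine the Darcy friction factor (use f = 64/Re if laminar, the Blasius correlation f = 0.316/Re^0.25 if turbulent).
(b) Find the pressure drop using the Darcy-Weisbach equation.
(a) Re = V·D/ν = 3.12·0.146/1.00e-06 = 455520 → turbulent (Re > 4000); f = 0.316/Re^0.25 = 0.316/455520^0.25 = 0.012164 (Blasius is strictly valid for Re ≲ 1e5; used here as the smooth-pipe estimate the problem specifies)
(b) Darcy-Weisbach: ΔP = f·(L/D)·½ρV²/1000 = 0.012164·(98/0.146)·½·1000·3.12²/1000 = 39.74 kPa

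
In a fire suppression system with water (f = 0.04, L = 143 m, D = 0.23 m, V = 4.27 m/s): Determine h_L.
Formula: h_L = f \frac{L}{D} \frac{V^2}{2g}
h_L = 0.04·(143/0.23)·4.27²/(2·9.81) = 23.11 m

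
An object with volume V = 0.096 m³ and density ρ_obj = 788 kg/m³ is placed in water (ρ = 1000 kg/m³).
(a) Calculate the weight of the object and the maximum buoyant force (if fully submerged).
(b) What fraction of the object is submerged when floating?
(a) W=rho_obj*g*V=788*9.81*0.096=742.1 N; F_B(max)=rho*g*V=1000*9.81*0.096=941.8 N
(b) Floating fraction=rho_obj/rho=788/1000=0.788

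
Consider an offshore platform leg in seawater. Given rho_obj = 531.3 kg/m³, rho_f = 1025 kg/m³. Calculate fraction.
Formula: f_{sub} = \frac{\rho_{obj}}{\rho_f}
fraction = 531.3/1025 = 0.5183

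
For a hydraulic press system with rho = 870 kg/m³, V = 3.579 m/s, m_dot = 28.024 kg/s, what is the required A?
Formula: \dot{m} = \rho A V
Substituting knowns: 28.024 = 870·A·3.579
Solving for A: A = 28.024/(870·3.579) = 0.009 m²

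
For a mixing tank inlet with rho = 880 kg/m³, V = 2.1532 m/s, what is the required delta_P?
Formula: V = \sqrt{\frac{2 \Delta P}{\rho}}
Substituting knowns: 2.1532 = √(2·(delta_P·1000)/880)
Solving for delta_P: delta_P = 2.1532²·880/2/1000 = 2.04 kPa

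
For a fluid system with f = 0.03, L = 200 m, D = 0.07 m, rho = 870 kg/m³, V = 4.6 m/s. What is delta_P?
Formula: \Delta P = f \frac{L}{D} \frac{\rho V^2}{2}
delta_P = 0.03·(200/0.07)·0.5·870·4.6²/1000 = 789 kPa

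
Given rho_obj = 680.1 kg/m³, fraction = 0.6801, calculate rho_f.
Formula: f_{sub} = \frac{\rho_{obj}}{\rho_f}
Substituting knowns: 0.6801 = 680.1/rho_f
Solving for rho_f: rho_f = 680.1/0.6801 = 1000 kg/m³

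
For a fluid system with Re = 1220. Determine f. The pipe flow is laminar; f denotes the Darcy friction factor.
Formula: f = \frac{64}{Re}
f = 64/1220 = 0.05246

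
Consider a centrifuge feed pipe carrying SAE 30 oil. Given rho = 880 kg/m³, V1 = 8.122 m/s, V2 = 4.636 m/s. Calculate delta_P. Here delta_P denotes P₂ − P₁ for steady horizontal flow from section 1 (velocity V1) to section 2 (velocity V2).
Formula: \Delta P = \frac{1}{2} \rho (V_1^2 - V_2^2)
delta_P = 0.5·880·(8.122² − 4.636²)/1000 = 19.57 kPa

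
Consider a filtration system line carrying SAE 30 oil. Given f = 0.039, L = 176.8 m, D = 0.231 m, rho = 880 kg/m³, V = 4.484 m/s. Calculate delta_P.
Formula: \Delta P = f \frac{L}{D} \frac{\rho V^2}{2}
delta_P = 0.039·(176.8/0.231)·0.5·880·4.484²/1000 = 264.1 kPa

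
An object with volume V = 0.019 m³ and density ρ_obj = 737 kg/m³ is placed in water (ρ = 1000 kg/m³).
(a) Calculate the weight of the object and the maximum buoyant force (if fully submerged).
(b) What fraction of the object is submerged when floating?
(a) W=rho_obj*g*V=737*9.81*0.019=137.4 N; F_B(max)=rho*g*V=1000*9.81*0.019=186.4 N
(b) Floating fraction=rho_obj/rho=737/1000=0.737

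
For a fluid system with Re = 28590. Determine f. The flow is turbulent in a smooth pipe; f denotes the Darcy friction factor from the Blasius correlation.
Formula: f = \frac{0.316}{Re^{0.25}}
f = 0.316/28590^0.25 = 0.0243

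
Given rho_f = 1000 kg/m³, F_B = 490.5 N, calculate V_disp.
Formula: F_B = \rho_f g V_{disp}
Substituting knowns: 490.5 = 1000·9.81·V_disp
Solving for V_disp: V_disp = 490.5/(1000·9.81) = 0.05 m³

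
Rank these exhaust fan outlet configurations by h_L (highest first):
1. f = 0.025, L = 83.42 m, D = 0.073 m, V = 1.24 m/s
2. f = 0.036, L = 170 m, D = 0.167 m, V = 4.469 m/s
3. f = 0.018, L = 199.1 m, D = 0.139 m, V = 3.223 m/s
Case 1: h_L = 2.239 m
Case 2: h_L = 37.3 m
Case 3: h_L = 13.65 m
Ranking (highest first): 2, 3, 1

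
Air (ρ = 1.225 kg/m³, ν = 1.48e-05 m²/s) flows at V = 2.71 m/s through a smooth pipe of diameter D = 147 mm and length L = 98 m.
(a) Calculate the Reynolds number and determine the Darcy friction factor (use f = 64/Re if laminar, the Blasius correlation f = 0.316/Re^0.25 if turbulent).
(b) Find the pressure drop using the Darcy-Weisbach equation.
(a) Re = V·D/ν = 2.71·0.147/1.48e-05 = 26917 → turbulent (Re > 4000); f = 0.316/Re^0.25 = 0.316/26917^0.25 = 0.024671
(b) Darcy-Weisbach: ΔP = f·(L/D)·½ρV²/1000 = 0.024671·(98/0.147)·½·1.225·2.71²/1000 = 0.07398 kPa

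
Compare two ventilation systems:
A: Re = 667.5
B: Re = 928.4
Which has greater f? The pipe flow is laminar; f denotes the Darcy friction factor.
f(A) = 0.09588, f(B) = 0.06894. Answer: A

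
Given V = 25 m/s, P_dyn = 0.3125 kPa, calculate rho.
Formula: P_{dyn} = \frac{1}{2} \rho V^2
Substituting knowns: 0.3125 = 0.5·rho·25²/1000
Solving for rho: rho = 2·(0.3125·1000)/25² = 1 kg/m³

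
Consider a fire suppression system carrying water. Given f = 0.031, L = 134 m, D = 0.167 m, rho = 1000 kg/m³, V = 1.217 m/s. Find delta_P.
Formula: \Delta P = f \frac{L}{D} \frac{\rho V^2}{2}
delta_P = 0.031·(134/0.167)·0.5·1000·1.217²/1000 = 18.42 kPa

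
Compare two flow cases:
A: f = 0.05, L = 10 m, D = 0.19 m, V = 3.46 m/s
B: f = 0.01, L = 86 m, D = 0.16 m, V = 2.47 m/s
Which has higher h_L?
h_L(A) = 1.606 m, h_L(B) = 1.671 m. Answer: B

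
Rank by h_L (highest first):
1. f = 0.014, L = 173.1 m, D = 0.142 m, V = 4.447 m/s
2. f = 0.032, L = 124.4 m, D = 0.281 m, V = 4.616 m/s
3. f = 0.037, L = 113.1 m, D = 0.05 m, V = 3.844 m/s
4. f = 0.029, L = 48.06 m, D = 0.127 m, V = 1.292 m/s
Case 1: h_L = 17.2 m
Case 2: h_L = 15.38 m
Case 3: h_L = 63.03 m
Case 4: h_L = 0.9337 m
Ranking (highest first): 3, 1, 2, 4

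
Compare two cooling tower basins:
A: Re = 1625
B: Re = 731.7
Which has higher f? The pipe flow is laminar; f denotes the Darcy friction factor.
f(A) = 0.03938, f(B) = 0.08747. Answer: B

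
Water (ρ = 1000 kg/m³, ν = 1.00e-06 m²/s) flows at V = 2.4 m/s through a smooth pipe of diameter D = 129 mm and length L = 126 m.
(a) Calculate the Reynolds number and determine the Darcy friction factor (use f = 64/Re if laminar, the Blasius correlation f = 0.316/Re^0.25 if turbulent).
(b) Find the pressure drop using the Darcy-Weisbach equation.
(a) Re = V·D/ν = 2.4·0.129/1.00e-06 = 309600 → turbulent (Re > 4000); f = 0.316/Re^0.25 = 0.316/309600^0.25 = 0.013396 (Blasius is strictly valid for Re ≲ 1e5; used here as the smooth-pipe estimate the problem specifies)
(b) Darcy-Weisbach: ΔP = f·(L/D)·½ρV²/1000 = 0.013396·(126/0.129)·½·1000·2.4²/1000 = 37.68 kPa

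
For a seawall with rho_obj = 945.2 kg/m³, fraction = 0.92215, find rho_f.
Formula: f_{sub} = \frac{\rho_{obj}}{\rho_f}
Substituting knowns: 0.92215 = 945.2/rho_f
Solving for rho_f: rho_f = 945.2/0.92215 = 1025 kg/m³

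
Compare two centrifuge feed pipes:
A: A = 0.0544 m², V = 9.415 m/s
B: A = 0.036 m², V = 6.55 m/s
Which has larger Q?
Q(A) = 512.2 L/s, Q(B) = 235.8 L/s. Answer: A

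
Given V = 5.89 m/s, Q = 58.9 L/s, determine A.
Formula: Q = A V
Substituting knowns: 58.9 = A·5.89·1000
Solving for A: A = (58.9/1000)/5.89 = 0.01 m²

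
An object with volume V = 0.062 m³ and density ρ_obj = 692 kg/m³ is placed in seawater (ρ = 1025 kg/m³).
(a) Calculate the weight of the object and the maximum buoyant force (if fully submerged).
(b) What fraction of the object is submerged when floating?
(a) W=rho_obj*g*V=692*9.81*0.062=420.9 N; F_B(max)=rho*g*V=1025*9.81*0.062=623.4 N
(b) Floating fraction=rho_obj/rho=692/1025=0.675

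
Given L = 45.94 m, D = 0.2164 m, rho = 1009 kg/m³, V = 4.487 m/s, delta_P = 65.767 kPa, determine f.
Formula: \Delta P = f \frac{L}{D} \frac{\rho V^2}{2}
Substituting knowns: 65.767 = f·(45.94/0.2164)·0.5·1009·4.487²/1000
Solving for f: f = (65.767·1000)/((45.94/0.2164)·0.5·1009·4.487²) = 0.0305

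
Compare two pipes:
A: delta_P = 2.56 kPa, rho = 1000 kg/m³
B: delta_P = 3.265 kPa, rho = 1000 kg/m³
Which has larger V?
V(A) = 2.263 m/s, V(B) = 2.555 m/s. Answer: B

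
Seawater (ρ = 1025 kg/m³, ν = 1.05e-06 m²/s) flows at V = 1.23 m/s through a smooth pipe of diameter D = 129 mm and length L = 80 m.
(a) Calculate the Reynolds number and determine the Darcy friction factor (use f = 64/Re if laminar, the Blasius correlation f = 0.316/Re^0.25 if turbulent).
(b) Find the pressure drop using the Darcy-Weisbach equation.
(a) Re = V·D/ν = 1.23·0.129/1.05e-06 = 151110 → turbulent (Re > 4000); f = 0.316/Re^0.25 = 0.316/151110^0.25 = 0.016027 (Blasius is strictly valid for Re ≲ 1e5; used here as the smooth-pipe estimate the problem specifies)
(b) Darcy-Weisbach: ΔP = f·(L/D)·½ρV²/1000 = 0.016027·(80/0.129)·½·1025·1.23²/1000 = 7.706 kPa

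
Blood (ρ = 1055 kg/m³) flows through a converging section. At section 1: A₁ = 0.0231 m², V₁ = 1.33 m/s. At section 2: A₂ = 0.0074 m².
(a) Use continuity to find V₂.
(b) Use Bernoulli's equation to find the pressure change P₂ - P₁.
(a) Continuity: A₁V₁=A₂V₂ -> V₂=A₁V₁/A₂=0.0231*1.33/0.0074=4.15 m/s
(b) Bernoulli: P₂-P₁=0.5*rho*(V₁^2-V₂^2)/1000=0.5*1055*(1.33^2-4.15^2)/1000=-8.152 kPa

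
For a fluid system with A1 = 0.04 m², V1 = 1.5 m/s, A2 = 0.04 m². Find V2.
Formula: V_2 = \frac{A_1 V_1}{A_2}
V2 = 0.04·1.5/0.04 = 1.5 m/s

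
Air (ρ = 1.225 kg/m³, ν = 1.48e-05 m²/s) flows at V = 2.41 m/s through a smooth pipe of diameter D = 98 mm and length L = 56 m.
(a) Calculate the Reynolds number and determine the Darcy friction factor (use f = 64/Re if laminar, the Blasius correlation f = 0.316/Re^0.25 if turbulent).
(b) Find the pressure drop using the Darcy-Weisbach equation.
(a) Re = V·D/ν = 2.41·0.098/1.48e-05 = 15958 → turbulent (Re > 4000); f = 0.316/Re^0.25 = 0.316/15958^0.25 = 0.028115
(b) Darcy-Weisbach: ΔP = f·(L/D)·½ρV²/1000 = 0.028115·(56/0.098)·½·1.225·2.41²/1000 = 0.05715 kPa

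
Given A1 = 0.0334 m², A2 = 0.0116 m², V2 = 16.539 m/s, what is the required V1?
Formula: V_2 = \frac{A_1 V_1}{A_2}
Substituting knowns: 16.539 = 0.0334·V1/0.0116
Solving for V1: V1 = 16.539·0.0116/0.0334 = 5.744 m/s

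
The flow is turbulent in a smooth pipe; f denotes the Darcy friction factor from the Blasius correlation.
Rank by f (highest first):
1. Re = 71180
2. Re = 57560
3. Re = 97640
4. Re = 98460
Case 1: f = 0.01935
Case 2: f = 0.0204
Case 3: f = 0.01788
Case 4: f = 0.01784
Ranking (highest first): 2, 1, 3, 4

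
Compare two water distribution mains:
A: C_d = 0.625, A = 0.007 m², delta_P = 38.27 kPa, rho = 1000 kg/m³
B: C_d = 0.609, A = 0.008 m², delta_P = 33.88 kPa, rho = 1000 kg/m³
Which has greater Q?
Q(A) = 38.28 L/s, Q(B) = 40.1 L/s. Answer: B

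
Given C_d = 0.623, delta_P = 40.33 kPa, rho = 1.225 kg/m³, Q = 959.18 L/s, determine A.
Formula: Q = C_d A \sqrt{\frac{2 \Delta P}{\rho}}
Substituting knowns: 959.18 = 0.623·A·√(2·(40.33·1000)/1.225)·1000
Solving for A: A = (959.18/1000)/(0.623·√(2·(40.33·1000)/1.225)) = 0.006 m²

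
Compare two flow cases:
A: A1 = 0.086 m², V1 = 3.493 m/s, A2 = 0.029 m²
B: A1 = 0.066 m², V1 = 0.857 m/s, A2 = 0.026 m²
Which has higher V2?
V2(A) = 10.36 m/s, V2(B) = 2.175 m/s. Answer: A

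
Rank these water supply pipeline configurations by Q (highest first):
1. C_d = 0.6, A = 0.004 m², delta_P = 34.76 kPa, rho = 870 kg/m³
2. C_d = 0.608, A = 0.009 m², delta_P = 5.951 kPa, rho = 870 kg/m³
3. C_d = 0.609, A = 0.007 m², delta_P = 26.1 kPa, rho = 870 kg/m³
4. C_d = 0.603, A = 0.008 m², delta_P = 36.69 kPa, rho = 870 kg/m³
Case 1: Q = 21.45 L/s
Case 2: Q = 20.24 L/s
Case 3: Q = 33.02 L/s
Case 4: Q = 44.3 L/s
Ranking (highest first): 4, 3, 1, 2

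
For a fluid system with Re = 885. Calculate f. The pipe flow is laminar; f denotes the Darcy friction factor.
Formula: f = \frac{64}{Re}
f = 64/885 = 0.07232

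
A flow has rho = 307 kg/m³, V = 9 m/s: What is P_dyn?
Formula: P_{dyn} = \frac{1}{2} \rho V^2
P_dyn = 0.5·307·9²/1000 = 12.43 kPa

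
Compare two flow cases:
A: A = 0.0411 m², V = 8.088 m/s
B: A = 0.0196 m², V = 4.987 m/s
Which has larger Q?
Q(A) = 332.4 L/s, Q(B) = 97.75 L/s. Answer: A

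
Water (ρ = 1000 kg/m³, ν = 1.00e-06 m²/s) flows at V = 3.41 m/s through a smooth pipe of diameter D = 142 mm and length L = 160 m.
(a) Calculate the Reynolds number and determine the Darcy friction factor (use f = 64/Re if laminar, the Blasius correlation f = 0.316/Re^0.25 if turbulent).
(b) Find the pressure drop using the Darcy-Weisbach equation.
(a) Re = V·D/ν = 3.41·0.142/1.00e-06 = 484220 → turbulent (Re > 4000); f = 0.316/Re^0.25 = 0.316/484220^0.25 = 0.011979 (Blasius is strictly valid for Re ≲ 1e5; used here as the smooth-pipe estimate the problem specifies)
(b) Darcy-Weisbach: ΔP = f·(L/D)·½ρV²/1000 = 0.011979·(160/0.142)·½·1000·3.41²/1000 = 78.47 kPa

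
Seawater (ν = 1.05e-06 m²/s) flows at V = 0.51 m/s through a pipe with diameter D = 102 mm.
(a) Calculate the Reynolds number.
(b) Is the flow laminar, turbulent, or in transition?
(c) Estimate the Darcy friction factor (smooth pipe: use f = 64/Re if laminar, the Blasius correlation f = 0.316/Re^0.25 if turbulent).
(a) Re = V·D/ν = 0.51·0.102/1.05e-06 = 49543
(b) Flow regime: turbulent (Re > 4000)
(c) Friction factor: f = 0.316/Re^0.25 = 0.316/49543^0.25 = 0.02118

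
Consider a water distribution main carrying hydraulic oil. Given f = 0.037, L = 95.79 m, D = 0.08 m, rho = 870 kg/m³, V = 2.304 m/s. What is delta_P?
Formula: \Delta P = f \frac{L}{D} \frac{\rho V^2}{2}
delta_P = 0.037·(95.79/0.08)·0.5·870·2.304²/1000 = 102.3 kPa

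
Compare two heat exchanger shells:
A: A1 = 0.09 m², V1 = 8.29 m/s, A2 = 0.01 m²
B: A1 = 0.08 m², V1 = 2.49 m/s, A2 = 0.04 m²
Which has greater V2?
V2(A) = 74.61 m/s, V2(B) = 4.98 m/s. Answer: A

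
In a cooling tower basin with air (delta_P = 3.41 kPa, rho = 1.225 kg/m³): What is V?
Formula: V = \sqrt{\frac{2 \Delta P}{\rho}}
V = √(2·(3.41·1000)/1.225) = 74.61 m/s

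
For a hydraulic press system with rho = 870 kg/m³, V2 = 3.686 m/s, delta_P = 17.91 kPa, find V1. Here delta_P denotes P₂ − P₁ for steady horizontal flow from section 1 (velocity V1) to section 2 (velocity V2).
Formula: \Delta P = \frac{1}{2} \rho (V_1^2 - V_2^2)
Substituting knowns: 17.91 = 0.5·870·(V1² − 3.686²)/1000
Solving for V1: V1 = √(3.686² + 2·(17.91·1000)/870) = 7.4 m/s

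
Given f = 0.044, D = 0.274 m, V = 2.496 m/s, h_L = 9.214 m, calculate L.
Formula: h_L = f \frac{L}{D} \frac{V^2}{2g}
Substituting knowns: 9.214 = 0.044·(L/0.274)·2.496²/(2·9.81)
Solving for L: L = 9.214·2·9.81·0.274/(0.044·2.496²) = 180.7 m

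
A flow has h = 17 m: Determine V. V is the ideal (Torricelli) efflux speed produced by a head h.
Formula: V = \sqrt{2 g h}
V = √(2·9.81·17) = 18.26 m/s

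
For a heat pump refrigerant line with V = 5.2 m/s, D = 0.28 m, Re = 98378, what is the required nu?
Formula: Re = \frac{V D}{\nu}
Substituting knowns: 98378 = 5.2·0.28/nu
Solving for nu: nu = 5.2·0.28/98378 = 1.480e-05 m²/s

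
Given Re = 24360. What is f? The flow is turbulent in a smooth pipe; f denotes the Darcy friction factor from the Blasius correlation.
Formula: f = \frac{0.316}{Re^{0.25}}
f = 0.316/24360^0.25 = 0.02529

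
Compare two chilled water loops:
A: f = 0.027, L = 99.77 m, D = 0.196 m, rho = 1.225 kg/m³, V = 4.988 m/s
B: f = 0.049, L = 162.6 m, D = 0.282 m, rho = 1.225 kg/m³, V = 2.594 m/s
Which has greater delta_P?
delta_P(A) = 0.2094 kPa, delta_P(B) = 0.1164 kPa. Answer: A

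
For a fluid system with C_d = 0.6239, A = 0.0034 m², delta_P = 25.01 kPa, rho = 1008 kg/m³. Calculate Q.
Formula: Q = C_d A \sqrt{\frac{2 \Delta P}{\rho}}
Q = 0.6239·0.0034·√(2·(25.01·1000)/1008)·1000 = 14.94 L/s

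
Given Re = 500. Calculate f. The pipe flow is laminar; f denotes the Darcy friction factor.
Formula: f = \frac{64}{Re}
f = 64/500 = 0.128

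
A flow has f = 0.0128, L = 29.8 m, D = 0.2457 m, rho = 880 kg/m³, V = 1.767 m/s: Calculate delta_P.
Formula: \Delta P = f \frac{L}{D} \frac{\rho V^2}{2}
delta_P = 0.0128·(29.8/0.2457)·0.5·880·1.767²/1000 = 2.133 kPa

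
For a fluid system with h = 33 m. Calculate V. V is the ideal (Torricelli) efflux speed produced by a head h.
Formula: V = \sqrt{2 g h}
V = √(2·9.81·33) = 25.45 m/s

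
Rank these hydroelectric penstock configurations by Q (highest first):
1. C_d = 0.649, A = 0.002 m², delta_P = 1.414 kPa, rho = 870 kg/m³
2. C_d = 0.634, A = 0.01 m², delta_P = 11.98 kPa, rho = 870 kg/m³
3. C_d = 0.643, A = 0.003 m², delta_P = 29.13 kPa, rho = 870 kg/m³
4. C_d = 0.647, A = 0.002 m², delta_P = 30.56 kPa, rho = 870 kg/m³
Case 1: Q = 2.34 L/s
Case 2: Q = 33.27 L/s
Case 3: Q = 15.79 L/s
Case 4: Q = 10.85 L/s
Ranking (highest first): 2, 3, 4, 1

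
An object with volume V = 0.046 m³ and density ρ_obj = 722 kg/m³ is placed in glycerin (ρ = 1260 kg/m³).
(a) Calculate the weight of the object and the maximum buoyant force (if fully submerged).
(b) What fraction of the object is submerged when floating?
(a) W=rho_obj*g*V=722*9.81*0.046=325.8 N; F_B(max)=rho*g*V=1260*9.81*0.046=568.6 N
(b) Floating fraction=rho_obj/rho=722/1260=0.573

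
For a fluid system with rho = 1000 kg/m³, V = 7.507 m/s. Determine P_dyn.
Formula: P_{dyn} = \frac{1}{2} \rho V^2
P_dyn = 0.5·1000·7.507²/1000 = 28.18 kPa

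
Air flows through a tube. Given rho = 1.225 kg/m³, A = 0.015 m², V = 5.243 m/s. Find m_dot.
Formula: \dot{m} = \rho A V
m_dot = 1.225·0.015·5.243 = 0.09634 kg/s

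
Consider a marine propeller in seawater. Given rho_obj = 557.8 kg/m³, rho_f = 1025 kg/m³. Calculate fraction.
Formula: f_{sub} = \frac{\rho_{obj}}{\rho_f}
fraction = 557.8/1025 = 0.5442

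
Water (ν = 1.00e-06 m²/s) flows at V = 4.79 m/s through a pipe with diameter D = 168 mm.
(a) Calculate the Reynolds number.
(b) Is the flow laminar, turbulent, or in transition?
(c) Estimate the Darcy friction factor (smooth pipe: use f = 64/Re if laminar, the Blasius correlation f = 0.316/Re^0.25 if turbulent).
(a) Re = V·D/ν = 4.79·0.168/1.00e-06 = 804720
(b) Flow regime: turbulent (Re > 4000)
(c) Friction factor: f = 0.316/Re^0.25 = 0.316/804720^0.25 = 0.01055 (Blasius is strictly valid for Re ≲ 1e5; used here as the smooth-pipe estimate the problem specifies)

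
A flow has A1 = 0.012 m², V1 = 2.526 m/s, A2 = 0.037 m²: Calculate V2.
Formula: V_2 = \frac{A_1 V_1}{A_2}
V2 = 0.012·2.526/0.037 = 0.8192 m/s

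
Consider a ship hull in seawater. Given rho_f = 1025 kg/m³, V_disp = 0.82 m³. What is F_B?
Formula: F_B = \rho_f g V_{disp}
F_B = 1025·9.81·0.82 = 8245 N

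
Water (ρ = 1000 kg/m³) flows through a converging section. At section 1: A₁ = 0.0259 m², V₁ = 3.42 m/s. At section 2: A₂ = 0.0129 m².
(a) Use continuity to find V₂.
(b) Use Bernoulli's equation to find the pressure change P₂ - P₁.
(a) Continuity: A₁V₁=A₂V₂ -> V₂=A₁V₁/A₂=0.0259*3.42/0.0129=6.87 m/s
(b) Bernoulli: P₂-P₁=0.5*rho*(V₁^2-V₂^2)/1000=0.5*1000*(3.42^2-6.87^2)/1000=-17.75 kPa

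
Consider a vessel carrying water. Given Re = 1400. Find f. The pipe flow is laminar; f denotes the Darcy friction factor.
Formula: f = \frac{64}{Re}
f = 64/1400 = 0.04571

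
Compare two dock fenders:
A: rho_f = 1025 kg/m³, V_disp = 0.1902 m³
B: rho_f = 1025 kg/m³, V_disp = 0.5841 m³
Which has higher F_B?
F_B(A) = 1913 N, F_B(B) = 5873 N. Answer: B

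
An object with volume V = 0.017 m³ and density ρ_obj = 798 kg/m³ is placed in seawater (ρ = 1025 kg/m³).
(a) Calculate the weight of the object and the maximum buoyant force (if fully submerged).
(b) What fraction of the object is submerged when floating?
(a) W=rho_obj*g*V=798*9.81*0.017=133.1 N; F_B(max)=rho*g*V=1025*9.81*0.017=170.9 N
(b) Floating fraction=rho_obj/rho=798/1025=0.779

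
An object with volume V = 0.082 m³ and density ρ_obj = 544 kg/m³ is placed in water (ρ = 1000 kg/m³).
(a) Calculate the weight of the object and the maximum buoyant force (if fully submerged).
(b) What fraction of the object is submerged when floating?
(a) W=rho_obj*g*V=544*9.81*0.082=437.6 N; F_B(max)=rho*g*V=1000*9.81*0.082=804.4 N
(b) Floating fraction=rho_obj/rho=544/1000=0.544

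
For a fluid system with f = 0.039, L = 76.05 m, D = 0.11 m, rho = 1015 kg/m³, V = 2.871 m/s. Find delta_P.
Formula: \Delta P = f \frac{L}{D} \frac{\rho V^2}{2}
delta_P = 0.039·(76.05/0.11)·0.5·1015·2.871²/1000 = 112.8 kPa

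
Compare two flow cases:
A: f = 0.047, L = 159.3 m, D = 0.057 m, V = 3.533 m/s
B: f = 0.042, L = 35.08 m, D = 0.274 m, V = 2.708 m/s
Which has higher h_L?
h_L(A) = 83.57 m, h_L(B) = 2.01 m. Answer: A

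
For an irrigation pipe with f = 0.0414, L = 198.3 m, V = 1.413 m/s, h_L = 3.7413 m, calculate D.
Formula: h_L = f \frac{L}{D} \frac{V^2}{2g}
Substituting knowns: 3.7413 = 0.0414·(198.3/D)·1.413²/(2·9.81)
Solving for D: D = 0.0414·198.3·1.413²/(2·9.81·3.7413) = 0.2233 m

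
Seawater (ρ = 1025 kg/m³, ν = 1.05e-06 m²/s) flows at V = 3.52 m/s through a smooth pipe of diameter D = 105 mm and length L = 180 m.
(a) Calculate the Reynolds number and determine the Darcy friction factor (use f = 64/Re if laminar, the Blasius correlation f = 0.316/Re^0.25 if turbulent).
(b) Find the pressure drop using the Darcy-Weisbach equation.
(a) Re = V·D/ν = 3.52·0.105/1.05e-06 = 352000 → turbulent (Re > 4000); f = 0.316/Re^0.25 = 0.316/352000^0.25 = 0.012973 (Blasius is strictly valid for Re ≲ 1e5; used here as the smooth-pipe estimate the problem specifies)
(b) Darcy-Weisbach: ΔP = f·(L/D)·½ρV²/1000 = 0.012973·(180/0.105)·½·1025·3.52²/1000 = 141.2 kPa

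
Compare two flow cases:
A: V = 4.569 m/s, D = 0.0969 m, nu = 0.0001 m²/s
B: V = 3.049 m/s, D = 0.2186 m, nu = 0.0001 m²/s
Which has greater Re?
Re(A) = 4427, Re(B) = 6665. Answer: B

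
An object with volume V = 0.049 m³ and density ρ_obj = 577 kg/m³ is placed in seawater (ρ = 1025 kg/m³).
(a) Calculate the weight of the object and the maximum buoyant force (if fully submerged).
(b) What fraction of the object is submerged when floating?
(a) W=rho_obj*g*V=577*9.81*0.049=277.4 N; F_B(max)=rho*g*V=1025*9.81*0.049=492.7 N
(b) Floating fraction=rho_obj/rho=577/1025=0.563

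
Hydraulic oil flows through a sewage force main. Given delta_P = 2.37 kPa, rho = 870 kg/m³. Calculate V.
Formula: V = \sqrt{\frac{2 \Delta P}{\rho}}
V = √(2·(2.37·1000)/870) = 2.334 m/s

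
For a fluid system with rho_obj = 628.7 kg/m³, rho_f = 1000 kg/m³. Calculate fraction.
Formula: f_{sub} = \frac{\rho_{obj}}{\rho_f}
fraction = 628.7/1000 = 0.6287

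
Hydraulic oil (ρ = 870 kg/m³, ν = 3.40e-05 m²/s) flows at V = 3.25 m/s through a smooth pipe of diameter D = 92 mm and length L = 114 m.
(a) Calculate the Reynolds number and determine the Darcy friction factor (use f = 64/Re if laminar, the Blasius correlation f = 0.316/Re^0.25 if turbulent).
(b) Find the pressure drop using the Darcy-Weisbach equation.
(a) Re = V·D/ν = 3.25·0.092/3.40e-05 = 8794.1 → turbulent (Re > 4000); f = 0.316/Re^0.25 = 0.316/8794.1^0.25 = 0.032632
(b) Darcy-Weisbach: ΔP = f·(L/D)·½ρV²/1000 = 0.032632·(114/0.092)·½·870·3.25²/1000 = 185.8 kPa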